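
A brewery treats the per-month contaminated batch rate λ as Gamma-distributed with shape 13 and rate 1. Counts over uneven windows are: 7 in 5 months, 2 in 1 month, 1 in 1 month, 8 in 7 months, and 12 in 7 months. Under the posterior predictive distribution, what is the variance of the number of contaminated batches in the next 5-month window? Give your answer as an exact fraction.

Total count: 7 + 2 + 1 + 8 + 12 = 30.
Total exposure: 5 + 1 + 1 + 7 + 7 = 21 months.
Gamma(α, β) with Poisson data over total exposure Σt gives posterior Gamma(α+Σx, β+Σt) = Gamma(43, 22).
The posterior predictive for a window of length T is Negative Binomial with variance T·α'·(β'+T)/β'² = 5·43·27/484 = 5805/484.

5805/484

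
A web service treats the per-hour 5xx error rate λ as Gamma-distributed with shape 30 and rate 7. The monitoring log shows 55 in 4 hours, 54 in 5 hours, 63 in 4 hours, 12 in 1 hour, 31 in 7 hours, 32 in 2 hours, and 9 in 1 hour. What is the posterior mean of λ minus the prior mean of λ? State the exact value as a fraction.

Total count: 55 + 54 + 63 + 12 + 31 + 32 + 9 = 256.
Total exposure: 4 + 5 + 4 + 1 + 7 + 2 + 1 = 24 hours.
Conjugate update: add total count to the shape and total exposure to the rate, giving Gamma(286, 31).
Posterior mean = 286/31 = 286/31; prior mean = 30/7 = 30/7. Difference = 286/31 − 30/7 = 1072/217.

1072/217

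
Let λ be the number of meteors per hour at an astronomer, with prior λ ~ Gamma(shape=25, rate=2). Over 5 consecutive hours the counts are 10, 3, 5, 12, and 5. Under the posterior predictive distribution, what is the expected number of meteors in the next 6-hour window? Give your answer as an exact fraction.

Total count: 10 + 3 + 5 + 12 + 5 = 35.
Total exposure: 5 hours.
The Gamma prior is conjugate for the Poisson rate, so λ | data ~ Gamma(25+35, 2+5) = Gamma(60, 7).
Predictive mean over a 6-hour window = T·E[λ|data] = 6·60/7 = 360/7.

360/7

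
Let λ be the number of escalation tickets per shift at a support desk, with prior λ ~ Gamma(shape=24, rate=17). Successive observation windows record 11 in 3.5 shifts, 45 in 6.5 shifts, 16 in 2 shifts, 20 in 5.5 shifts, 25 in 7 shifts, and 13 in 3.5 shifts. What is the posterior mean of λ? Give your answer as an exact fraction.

Total count: 11 + 45 + 16 + 20 + 25 + 13 = 130.
Total exposure: 3.5 + 6.5 + 2 + 5.5 + 7 + 3.5 = 28 shifts.
Conjugate update: add total count to the shape and total exposure to the rate, giving Gamma(154, 45).
Posterior mean = α'/β' = 154/45.

154/45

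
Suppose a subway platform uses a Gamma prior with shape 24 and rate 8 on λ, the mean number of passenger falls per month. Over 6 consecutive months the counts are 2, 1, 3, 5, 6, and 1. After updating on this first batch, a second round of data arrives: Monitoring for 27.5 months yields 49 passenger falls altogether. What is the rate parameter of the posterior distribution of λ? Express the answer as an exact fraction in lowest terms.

Total count: 2 + 1 + 3 + 5 + 6 + 1 = 18.
Total exposure: 6 months.
After the first batch: Gamma(24 + 18, 8 + 6) = Gamma(42, 14).
Total count 49 over total exposure 27.5 months.
After the second batch: Gamma(42 + 49, 14 + 27.5) = Gamma(91, 83/2).

83/2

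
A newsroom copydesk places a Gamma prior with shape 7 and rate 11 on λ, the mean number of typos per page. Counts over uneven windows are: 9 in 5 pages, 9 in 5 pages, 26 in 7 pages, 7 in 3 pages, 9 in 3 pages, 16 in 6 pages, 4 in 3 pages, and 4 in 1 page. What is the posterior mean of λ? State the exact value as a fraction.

Total count: 9 + 9 + 26 + 7 + 9 + 16 + 4 + 4 = 84.
Total exposure: 5 + 5 + 7 + 3 + 3 + 6 + 3 + 1 = 33 pages.
The Gamma prior is conjugate for the Poisson rate, so λ | data ~ Gamma(7+84, 11+33) = Gamma(91, 44).
Posterior mean = α'/β' = 91/44.

91/44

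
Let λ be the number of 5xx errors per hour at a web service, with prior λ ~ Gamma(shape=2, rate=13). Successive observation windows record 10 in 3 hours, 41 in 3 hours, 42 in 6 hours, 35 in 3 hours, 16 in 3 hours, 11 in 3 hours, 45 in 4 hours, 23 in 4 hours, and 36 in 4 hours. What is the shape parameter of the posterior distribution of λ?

Total count: 10 + 41 + 42 + 35 + 16 + 11 + 45 + 23 + 36 = 259.
Total exposure: 3 + 3 + 6 + 3 + 3 + 3 + 4 + 4 + 4 = 33 hours.
Conjugate update: add total count to the shape and total exposure to the rate, giving Gamma(261, 46).

261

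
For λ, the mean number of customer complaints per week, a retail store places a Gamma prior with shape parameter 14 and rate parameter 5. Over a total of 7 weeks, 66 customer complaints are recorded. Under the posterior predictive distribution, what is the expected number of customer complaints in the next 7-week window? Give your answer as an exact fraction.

Total count 66 over total exposure 7 weeks.
The Gamma prior is conjugate for the Poisson rate, so λ | data ~ Gamma(14+66, 5+7) = Gamma(80, 12).
Predictive mean over a 7-week window = T·E[λ|data] = 7·80/12 = 140/3.

140/3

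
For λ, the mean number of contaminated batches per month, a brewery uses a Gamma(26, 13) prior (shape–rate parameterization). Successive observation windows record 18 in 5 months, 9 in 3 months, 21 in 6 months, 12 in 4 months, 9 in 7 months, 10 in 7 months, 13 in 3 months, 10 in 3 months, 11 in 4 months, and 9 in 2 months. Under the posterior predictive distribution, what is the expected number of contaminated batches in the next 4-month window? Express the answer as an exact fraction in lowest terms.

Total count: 18 + 9 + 21 + 12 + 9 + 10 + 13 + 10 + 11 + 9 = 122.
Total exposure: 5 + 3 + 6 + 4 + 7 + 7 + 3 + 3 + 4 + 2 = 44 months.
Conjugate update: add total count to the shape and total exposure to the rate, giving Gamma(148, 57).
Predictive mean over a 4-month window = T·E[λ|data] = 4·148/57 = 592/57.

592/57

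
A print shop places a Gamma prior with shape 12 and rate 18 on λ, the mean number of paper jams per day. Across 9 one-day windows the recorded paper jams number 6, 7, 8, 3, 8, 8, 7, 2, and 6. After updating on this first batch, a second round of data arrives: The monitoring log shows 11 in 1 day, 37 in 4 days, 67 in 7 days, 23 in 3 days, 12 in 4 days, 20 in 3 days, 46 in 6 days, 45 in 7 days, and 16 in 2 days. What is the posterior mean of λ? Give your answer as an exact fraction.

43/8

Total count: 6 + 7 + 8 + 3 + 8 + 8 + 7 + 2 + 6 = 55.
Total exposure: 9 days.
After the first batch: Gamma(12 + 55, 18 + 9) = Gamma(67, 27).
Total count: 11 + 37 + 67 + 23 + 12 + 20 + 46 + 45 + 16 = 277.
Total exposure: 1 + 4 + 7 + 3 + 4 + 3 + 6 + 7 + 2 = 37 days.
After the second batch: Gamma(67 + 277, 27 + 37) = Gamma(344, 64).
Posterior mean = α'/β' = 344/64 = 43/8.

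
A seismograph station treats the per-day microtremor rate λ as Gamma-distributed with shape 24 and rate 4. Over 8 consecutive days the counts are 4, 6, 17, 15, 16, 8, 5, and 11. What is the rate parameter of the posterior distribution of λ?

12

Total count: 4 + 6 + 17 + 15 + 16 + 8 + 5 + 11 = 82.
Total exposure: 8 days.
Posterior: α' = 24 + 82 = 106, β' = 4 + 8 = 12.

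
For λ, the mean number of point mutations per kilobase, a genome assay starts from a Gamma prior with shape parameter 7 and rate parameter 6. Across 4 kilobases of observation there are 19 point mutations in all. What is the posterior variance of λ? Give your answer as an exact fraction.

Total count 19 over total exposure 4 kilobases.
Posterior: α' = 7 + 19 = 26, β' = 6 + 4 = 10.
Posterior variance = α'/β'² = 26/100 = 13/50.

13/50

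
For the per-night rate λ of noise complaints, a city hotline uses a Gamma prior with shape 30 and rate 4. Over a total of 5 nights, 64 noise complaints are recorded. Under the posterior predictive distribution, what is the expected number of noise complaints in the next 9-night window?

Total count 64 over total exposure 5 nights.
By Gamma–Poisson conjugacy, the posterior is Gamma(α + Σx, β + Σt) = Gamma(30 + 64, 4 + 5) = Gamma(94, 9).
Predictive mean over a 9-night window = T·E[λ|data] = 9·94/9 = 94.

94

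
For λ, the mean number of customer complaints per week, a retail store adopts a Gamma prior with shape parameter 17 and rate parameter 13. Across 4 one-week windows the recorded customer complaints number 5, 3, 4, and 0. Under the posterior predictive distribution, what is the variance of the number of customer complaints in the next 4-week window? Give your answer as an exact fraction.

2436/289

Total count: 5 + 3 + 4 + 0 = 12.
Total exposure: 4 weeks.
Posterior: α' = 17 + 12 = 29, β' = 13 + 4 = 17.
The posterior predictive for a window of length T is Negative Binomial with variance T·α'·(β'+T)/β'² = 4·29·21/289 = 2436/289.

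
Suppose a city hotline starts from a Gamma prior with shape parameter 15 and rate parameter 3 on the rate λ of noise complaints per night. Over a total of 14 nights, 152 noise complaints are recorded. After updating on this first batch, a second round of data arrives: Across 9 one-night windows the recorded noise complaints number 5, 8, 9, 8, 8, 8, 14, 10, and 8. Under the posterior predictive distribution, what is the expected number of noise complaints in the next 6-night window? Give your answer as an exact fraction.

Total count 152 over total exposure 14 nights.
After the first batch: Gamma(15 + 152, 3 + 14) = Gamma(167, 17).
Total count: 5 + 8 + 9 + 8 + 8 + 8 + 14 + 10 + 8 = 78.
Total exposure: 9 nights.
After the second batch: Gamma(167 + 78, 17 + 9) = Gamma(245, 26).
Predictive mean over a 6-night window = T·E[λ|data] = 6·245/26 = 735/13.

735/13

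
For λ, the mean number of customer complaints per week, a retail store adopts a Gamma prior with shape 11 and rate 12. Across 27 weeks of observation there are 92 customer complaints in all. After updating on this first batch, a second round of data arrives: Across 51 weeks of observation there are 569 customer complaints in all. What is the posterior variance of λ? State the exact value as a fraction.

Total count 92 over total exposure 27 weeks.
After the first batch: Gamma(11 + 92, 12 + 27) = Gamma(103, 39).
Total count 569 over total exposure 51 weeks.
After the second batch: Gamma(103 + 569, 39 + 51) = Gamma(672, 90).
Posterior variance = α'/β'² = 672/8100 = 56/675.

56/675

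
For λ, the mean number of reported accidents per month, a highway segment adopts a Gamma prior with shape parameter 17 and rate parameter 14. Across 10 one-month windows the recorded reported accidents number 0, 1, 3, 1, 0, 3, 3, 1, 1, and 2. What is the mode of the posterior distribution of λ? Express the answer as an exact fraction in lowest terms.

Total count: 0 + 1 + 3 + 1 + 0 + 3 + 3 + 1 + 1 + 2 = 15.
Total exposure: 10 months.
By Gamma–Poisson conjugacy, the posterior is Gamma(α + Σx, β + Σt) = Gamma(17 + 15, 14 + 10) = Gamma(32, 24).
Posterior mode = (α'−1)/β' = 31/24.

31/24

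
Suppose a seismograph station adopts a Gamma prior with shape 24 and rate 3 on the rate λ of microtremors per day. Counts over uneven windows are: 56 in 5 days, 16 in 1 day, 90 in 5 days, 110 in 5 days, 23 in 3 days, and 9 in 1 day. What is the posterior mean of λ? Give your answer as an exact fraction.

Total count: 56 + 16 + 90 + 110 + 23 + 9 = 304.
Total exposure: 5 + 1 + 5 + 5 + 3 + 1 = 20 days.
Posterior: α' = 24 + 304 = 328, β' = 3 + 20 = 23.
Posterior mean = α'/β' = 328/23.

328/23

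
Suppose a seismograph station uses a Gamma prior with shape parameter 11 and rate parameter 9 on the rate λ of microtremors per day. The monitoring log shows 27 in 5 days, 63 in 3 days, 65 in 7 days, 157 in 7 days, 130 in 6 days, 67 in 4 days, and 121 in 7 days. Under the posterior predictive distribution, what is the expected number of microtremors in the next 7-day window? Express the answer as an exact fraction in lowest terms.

Total count: 27 + 63 + 65 + 157 + 130 + 67 + 121 = 630.
Total exposure: 5 + 3 + 7 + 7 + 6 + 4 + 7 = 39 days.
By Gamma–Poisson conjugacy, the posterior is Gamma(α + Σx, β + Σt) = Gamma(11 + 630, 9 + 39) = Gamma(641, 48).
Predictive mean over a 7-day window = T·E[λ|data] = 7·641/48 = 4487/48.

4487/48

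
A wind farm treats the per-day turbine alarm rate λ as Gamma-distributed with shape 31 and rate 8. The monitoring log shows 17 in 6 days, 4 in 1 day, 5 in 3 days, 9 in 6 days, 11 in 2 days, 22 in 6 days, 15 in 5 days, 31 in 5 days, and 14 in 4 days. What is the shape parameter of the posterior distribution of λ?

Total count: 17 + 4 + 5 + 9 + 11 + 22 + 15 + 31 + 14 = 128.
Total exposure: 6 + 1 + 3 + 6 + 2 + 6 + 5 + 5 + 4 = 38 days.
Gamma(α, β) with Poisson data over total exposure Σt gives posterior Gamma(α+Σx, β+Σt) = Gamma(159, 46).

159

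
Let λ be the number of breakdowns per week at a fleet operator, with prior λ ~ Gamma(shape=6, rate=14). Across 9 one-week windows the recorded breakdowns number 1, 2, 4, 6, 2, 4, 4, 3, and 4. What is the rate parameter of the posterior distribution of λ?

Total count: 1 + 2 + 4 + 6 + 2 + 4 + 4 + 3 + 4 = 30.
Total exposure: 9 weeks.
Posterior: α' = 6 + 30 = 36, β' = 14 + 9 = 23.

23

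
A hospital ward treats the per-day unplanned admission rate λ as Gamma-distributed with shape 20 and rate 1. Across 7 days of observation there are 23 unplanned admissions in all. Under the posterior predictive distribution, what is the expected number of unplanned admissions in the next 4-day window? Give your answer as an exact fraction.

43/2

Total count 23 over total exposure 7 days.
By Gamma–Poisson conjugacy, the posterior is Gamma(α + Σx, β + Σt) = Gamma(20 + 23, 1 + 7) = Gamma(43, 8).
Predictive mean over a 4-day window = T·E[λ|data] = 4·43/8 = 43/2.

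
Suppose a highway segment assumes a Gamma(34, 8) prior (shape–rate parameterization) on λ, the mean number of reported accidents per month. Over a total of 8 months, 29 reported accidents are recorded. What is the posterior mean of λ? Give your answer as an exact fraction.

63/16

Total count 29 over total exposure 8 months.
By Gamma–Poisson conjugacy, the posterior is Gamma(α + Σx, β + Σt) = Gamma(34 + 29, 8 + 8) = Gamma(63, 16).
Posterior mean = α'/β' = 63/16.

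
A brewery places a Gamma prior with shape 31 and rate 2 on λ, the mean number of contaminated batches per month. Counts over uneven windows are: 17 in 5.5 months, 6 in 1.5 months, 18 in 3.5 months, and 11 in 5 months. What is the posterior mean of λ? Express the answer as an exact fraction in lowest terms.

166/35

Total count: 17 + 6 + 18 + 11 = 52.
Total exposure: 5.5 + 1.5 + 3.5 + 5 = 15.5 months.
The Gamma prior is conjugate for the Poisson rate, so λ | data ~ Gamma(31+52, 2+15.5) = Gamma(83, 35/2).
Posterior mean = α'/β' = 83/(35/2) = 166/35.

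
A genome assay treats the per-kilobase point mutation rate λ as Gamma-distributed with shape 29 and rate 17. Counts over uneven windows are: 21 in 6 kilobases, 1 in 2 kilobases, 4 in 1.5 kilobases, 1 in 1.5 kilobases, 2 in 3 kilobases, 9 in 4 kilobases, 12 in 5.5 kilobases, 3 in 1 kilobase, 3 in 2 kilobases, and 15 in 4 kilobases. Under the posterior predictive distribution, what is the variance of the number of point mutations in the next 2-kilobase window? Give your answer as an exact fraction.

1584/361

Total count: 21 + 1 + 4 + 1 + 2 + 9 + 12 + 3 + 3 + 15 = 71.
Total exposure: 6 + 2 + 1.5 + 1.5 + 3 + 4 + 5.5 + 1 + 2 + 4 = 30.5 kilobases.
Gamma(α, β) with Poisson data over total exposure Σt gives posterior Gamma(α+Σx, β+Σt) = Gamma(100, 95/2).
The posterior predictive for a window of length T is Negative Binomial with variance T·α'·(β'+T)/β'² = 2·100·(99/2)/(9025/4) = 1584/361.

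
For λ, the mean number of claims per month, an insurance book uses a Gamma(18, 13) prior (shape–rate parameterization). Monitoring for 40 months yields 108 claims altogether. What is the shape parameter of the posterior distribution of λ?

Total count 108 over total exposure 40 months.
Conjugate update: add total count to the shape and total exposure to the rate, giving Gamma(126, 53).

126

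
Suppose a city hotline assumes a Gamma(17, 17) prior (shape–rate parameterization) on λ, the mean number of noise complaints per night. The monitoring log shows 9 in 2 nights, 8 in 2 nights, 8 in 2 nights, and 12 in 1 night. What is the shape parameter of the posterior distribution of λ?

54

Total count: 9 + 8 + 8 + 12 = 37.
Total exposure: 2 + 2 + 2 + 1 = 7 nights.
Posterior: α' = 17 + 37 = 54, β' = 17 + 7 = 24.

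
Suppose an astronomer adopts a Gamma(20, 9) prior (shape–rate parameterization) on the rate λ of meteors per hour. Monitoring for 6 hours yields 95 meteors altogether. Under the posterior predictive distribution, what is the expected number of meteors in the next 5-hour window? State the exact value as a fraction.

Total count 95 over total exposure 6 hours.
Gamma(α, β) with Poisson data over total exposure Σt gives posterior Gamma(α+Σx, β+Σt) = Gamma(115, 15).
Predictive mean over a 5-hour window = T·E[λ|data] = 5·115/15 = 115/3.

115/3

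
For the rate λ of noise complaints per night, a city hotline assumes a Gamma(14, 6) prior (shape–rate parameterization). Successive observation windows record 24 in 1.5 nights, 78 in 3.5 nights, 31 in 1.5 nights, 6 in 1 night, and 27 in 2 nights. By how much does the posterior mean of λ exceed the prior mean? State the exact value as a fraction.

Total count: 24 + 78 + 31 + 6 + 27 = 166.
Total exposure: 1.5 + 3.5 + 1.5 + 1 + 2 = 9.5 nights.
Gamma(α, β) with Poisson data over total exposure Σt gives posterior Gamma(α+Σx, β+Σt) = Gamma(180, 31/2).
Posterior mean = 180/(31/2) = 360/31; prior mean = 14/6 = 7/3. Difference = 360/31 − 7/3 = 863/93.

863/93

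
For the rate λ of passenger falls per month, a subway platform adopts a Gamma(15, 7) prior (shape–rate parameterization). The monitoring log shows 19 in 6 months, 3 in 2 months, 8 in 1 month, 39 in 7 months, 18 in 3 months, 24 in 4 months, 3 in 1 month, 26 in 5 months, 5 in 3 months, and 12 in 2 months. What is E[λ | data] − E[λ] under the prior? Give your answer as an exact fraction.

Total count: 19 + 3 + 8 + 39 + 18 + 24 + 3 + 26 + 5 + 12 = 157.
Total exposure: 6 + 2 + 1 + 7 + 3 + 4 + 1 + 5 + 3 + 2 = 34 months.
The Gamma prior is conjugate for the Poisson rate, so λ | data ~ Gamma(15+157, 7+34) = Gamma(172, 41).
Posterior mean = 172/41 = 172/41; prior mean = 15/7 = 15/7. Difference = 172/41 − 15/7 = 589/287.

589/287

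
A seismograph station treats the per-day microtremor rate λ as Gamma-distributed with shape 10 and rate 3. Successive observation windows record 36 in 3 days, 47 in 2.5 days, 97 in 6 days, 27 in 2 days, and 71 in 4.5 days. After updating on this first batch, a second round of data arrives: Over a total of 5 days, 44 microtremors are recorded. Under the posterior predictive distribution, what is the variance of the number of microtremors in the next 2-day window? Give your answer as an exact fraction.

4648/169

Total count: 36 + 47 + 97 + 27 + 71 = 278.
Total exposure: 3 + 2.5 + 6 + 2 + 4.5 = 18 days.
After the first batch: Gamma(10 + 278, 3 + 18) = Gamma(288, 21).
Total count 44 over total exposure 5 days.
After the second batch: Gamma(288 + 44, 21 + 5) = Gamma(332, 26).
The posterior predictive for a window of length T is Negative Binomial with variance T·α'·(β'+T)/β'² = 2·332·28/676 = 4648/169.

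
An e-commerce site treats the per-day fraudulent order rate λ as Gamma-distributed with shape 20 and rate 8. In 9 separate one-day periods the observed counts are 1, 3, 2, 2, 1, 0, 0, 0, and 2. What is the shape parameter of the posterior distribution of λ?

Total count: 1 + 3 + 2 + 2 + 1 + 0 + 0 + 0 + 2 = 11.
Total exposure: 9 days.
Conjugate update: add total count to the shape and total exposure to the rate, giving Gamma(31, 17).

31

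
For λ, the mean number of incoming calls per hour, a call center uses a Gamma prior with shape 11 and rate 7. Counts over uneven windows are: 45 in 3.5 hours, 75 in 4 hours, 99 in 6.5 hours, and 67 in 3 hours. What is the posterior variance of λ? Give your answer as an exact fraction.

33/64

Total count: 45 + 75 + 99 + 67 = 286.
Total exposure: 3.5 + 4 + 6.5 + 3 = 17 hours.
By Gamma–Poisson conjugacy, the posterior is Gamma(α + Σx, β + Σt) = Gamma(11 + 286, 7 + 17) = Gamma(297, 24).
Posterior variance = α'/β'² = 297/576 = 33/64.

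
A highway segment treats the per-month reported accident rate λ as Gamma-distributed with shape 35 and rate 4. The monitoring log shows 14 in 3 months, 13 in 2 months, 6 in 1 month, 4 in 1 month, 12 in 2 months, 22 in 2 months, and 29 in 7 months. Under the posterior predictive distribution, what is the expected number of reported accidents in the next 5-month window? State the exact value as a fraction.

Total count: 14 + 13 + 6 + 4 + 12 + 22 + 29 = 100.
Total exposure: 3 + 2 + 1 + 1 + 2 + 2 + 7 = 18 months.
The Gamma prior is conjugate for the Poisson rate, so λ | data ~ Gamma(35+100, 4+18) = Gamma(135, 22).
Predictive mean over a 5-month window = T·E[λ|data] = 5·135/22 = 675/22.

675/22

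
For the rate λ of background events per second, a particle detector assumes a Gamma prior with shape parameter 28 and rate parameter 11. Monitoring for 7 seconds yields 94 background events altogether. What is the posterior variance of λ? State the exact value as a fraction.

Total count 94 over total exposure 7 seconds.
Gamma(α, β) with Poisson data over total exposure Σt gives posterior Gamma(α+Σx, β+Σt) = Gamma(122, 18).
Posterior variance = α'/β'² = 122/324 = 61/162.

61/162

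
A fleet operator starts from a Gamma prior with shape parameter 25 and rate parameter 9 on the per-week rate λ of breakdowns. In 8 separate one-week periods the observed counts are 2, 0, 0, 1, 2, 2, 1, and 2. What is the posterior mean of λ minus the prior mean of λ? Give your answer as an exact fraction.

-110/153

Total count: 2 + 0 + 0 + 1 + 2 + 2 + 1 + 2 = 10.
Total exposure: 8 weeks.
Posterior: α' = 25 + 10 = 35, β' = 9 + 8 = 17.
Posterior mean = 35/17 = 35/17; prior mean = 25/9 = 25/9. Difference = 35/17 − 25/9 = -110/153.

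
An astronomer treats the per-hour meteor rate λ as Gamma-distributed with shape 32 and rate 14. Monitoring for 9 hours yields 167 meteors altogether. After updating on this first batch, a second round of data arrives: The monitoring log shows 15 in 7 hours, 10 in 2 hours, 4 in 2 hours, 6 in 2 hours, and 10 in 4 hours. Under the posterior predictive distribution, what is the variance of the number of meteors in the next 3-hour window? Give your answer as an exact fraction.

Total count 167 over total exposure 9 hours.
After the first batch: Gamma(32 + 167, 14 + 9) = Gamma(199, 23).
Total count: 15 + 10 + 4 + 6 + 10 = 45.
Total exposure: 7 + 2 + 2 + 2 + 4 = 17 hours.
After the second batch: Gamma(199 + 45, 23 + 17) = Gamma(244, 40).
The posterior predictive for a window of length T is Negative Binomial with variance T·α'·(β'+T)/β'² = 3·244·43/1600 = 7869/400.

7869/400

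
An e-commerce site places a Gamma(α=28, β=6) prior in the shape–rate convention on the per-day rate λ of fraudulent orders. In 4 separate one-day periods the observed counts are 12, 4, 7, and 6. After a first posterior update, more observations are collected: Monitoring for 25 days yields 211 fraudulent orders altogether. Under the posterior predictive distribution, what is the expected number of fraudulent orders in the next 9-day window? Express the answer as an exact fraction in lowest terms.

Total count: 12 + 4 + 7 + 6 = 29.
Total exposure: 4 days.
After the first batch: Gamma(28 + 29, 6 + 4) = Gamma(57, 10).
Total count 211 over total exposure 25 days.
After the second batch: Gamma(57 + 211, 10 + 25) = Gamma(268, 35).
Predictive mean over a 9-day window = T·E[λ|data] = 9·268/35 = 2412/35.

2412/35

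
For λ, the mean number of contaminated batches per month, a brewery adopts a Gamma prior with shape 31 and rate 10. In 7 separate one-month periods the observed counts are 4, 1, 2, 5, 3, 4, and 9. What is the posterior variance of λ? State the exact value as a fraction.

59/289

Total count: 4 + 1 + 2 + 5 + 3 + 4 + 9 = 28.
Total exposure: 7 months.
The Gamma prior is conjugate for the Poisson rate, so λ | data ~ Gamma(31+28, 10+7) = Gamma(59, 17).
Posterior variance = α'/β'² = 59/289.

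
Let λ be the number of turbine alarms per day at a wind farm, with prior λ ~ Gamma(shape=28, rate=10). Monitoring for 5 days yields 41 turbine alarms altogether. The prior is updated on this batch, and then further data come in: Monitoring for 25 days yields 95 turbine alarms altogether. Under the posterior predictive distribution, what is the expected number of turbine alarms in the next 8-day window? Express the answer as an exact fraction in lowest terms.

Total count 41 over total exposure 5 days.
After the first batch: Gamma(28 + 41, 10 + 5) = Gamma(69, 15).
Total count 95 over total exposure 25 days.
After the second batch: Gamma(69 + 95, 15 + 25) = Gamma(164, 40).
Predictive mean over an 8-day window = T·E[λ|data] = 8·164/40 = 164/5.

164/5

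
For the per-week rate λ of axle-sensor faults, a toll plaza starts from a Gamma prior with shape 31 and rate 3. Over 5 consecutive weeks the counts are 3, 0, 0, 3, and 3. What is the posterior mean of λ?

Total count: 3 + 0 + 0 + 3 + 3 = 9.
Total exposure: 5 weeks.
Posterior: α' = 31 + 9 = 40, β' = 3 + 5 = 8.
Posterior mean = α'/β' = 40/8 = 5.

5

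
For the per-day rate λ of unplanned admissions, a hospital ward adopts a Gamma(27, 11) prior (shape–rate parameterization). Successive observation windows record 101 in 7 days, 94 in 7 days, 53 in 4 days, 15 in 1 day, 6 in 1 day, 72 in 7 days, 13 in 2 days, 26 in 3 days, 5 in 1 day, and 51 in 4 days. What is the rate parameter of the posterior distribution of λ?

Total count: 101 + 94 + 53 + 15 + 6 + 72 + 13 + 26 + 5 + 51 = 436.
Total exposure: 7 + 7 + 4 + 1 + 1 + 7 + 2 + 3 + 1 + 4 = 37 days.
Conjugate update: add total count to the shape and total exposure to the rate, giving Gamma(463, 48).

48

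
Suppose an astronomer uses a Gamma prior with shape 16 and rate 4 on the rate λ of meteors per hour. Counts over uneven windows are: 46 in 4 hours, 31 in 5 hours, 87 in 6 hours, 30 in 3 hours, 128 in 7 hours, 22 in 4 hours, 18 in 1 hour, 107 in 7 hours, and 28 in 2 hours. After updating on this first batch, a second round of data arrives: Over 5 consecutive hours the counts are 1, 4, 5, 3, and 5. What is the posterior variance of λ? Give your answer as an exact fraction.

59/256

Total count: 46 + 31 + 87 + 30 + 128 + 22 + 18 + 107 + 28 = 497.
Total exposure: 4 + 5 + 6 + 3 + 7 + 4 + 1 + 7 + 2 = 39 hours.
After the first batch: Gamma(16 + 497, 4 + 39) = Gamma(513, 43).
Total count: 1 + 4 + 5 + 3 + 5 = 18.
Total exposure: 5 hours.
After the second batch: Gamma(513 + 18, 43 + 5) = Gamma(531, 48).
Posterior variance = α'/β'² = 531/2304 = 59/256.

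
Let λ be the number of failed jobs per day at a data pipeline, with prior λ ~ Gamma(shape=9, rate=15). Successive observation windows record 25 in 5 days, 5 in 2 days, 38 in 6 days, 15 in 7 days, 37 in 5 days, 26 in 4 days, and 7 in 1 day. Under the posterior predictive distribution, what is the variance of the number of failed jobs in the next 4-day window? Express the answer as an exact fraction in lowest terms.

Total count: 25 + 5 + 38 + 15 + 37 + 26 + 7 = 153.
Total exposure: 5 + 2 + 6 + 7 + 5 + 4 + 1 = 30 days.
Gamma(α, β) with Poisson data over total exposure Σt gives posterior Gamma(α+Σx, β+Σt) = Gamma(162, 45).
The posterior predictive for a window of length T is Negative Binomial with variance T·α'·(β'+T)/β'² = 4·162·49/2025 = 392/25.

392/25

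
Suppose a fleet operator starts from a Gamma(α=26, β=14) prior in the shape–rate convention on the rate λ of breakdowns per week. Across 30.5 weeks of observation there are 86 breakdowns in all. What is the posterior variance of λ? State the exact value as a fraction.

448/7921

Total count 86 over total exposure 30.5 weeks.
The Gamma prior is conjugate for the Poisson rate, so λ | data ~ Gamma(26+86, 14+30.5) = Gamma(112, 89/2).
Posterior variance = α'/β'² = 112/(7921/4) = 448/7921.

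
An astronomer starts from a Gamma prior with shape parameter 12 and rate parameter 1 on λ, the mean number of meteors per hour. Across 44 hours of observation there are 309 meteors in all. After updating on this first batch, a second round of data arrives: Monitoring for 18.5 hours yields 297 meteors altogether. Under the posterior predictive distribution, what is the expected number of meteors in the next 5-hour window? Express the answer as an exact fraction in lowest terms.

6180/127

Total count 309 over total exposure 44 hours.
After the first batch: Gamma(12 + 309, 1 + 44) = Gamma(321, 45).
Total count 297 over total exposure 18.5 hours.
After the second batch: Gamma(321 + 297, 45 + 18.5) = Gamma(618, 127/2).
Predictive mean over a 5-hour window = T·E[λ|data] = 5·618/(127/2) = 6180/127.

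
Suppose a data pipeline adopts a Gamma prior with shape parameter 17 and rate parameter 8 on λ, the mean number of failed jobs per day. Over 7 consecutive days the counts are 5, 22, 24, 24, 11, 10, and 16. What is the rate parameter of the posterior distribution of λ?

Total count: 5 + 22 + 24 + 24 + 11 + 10 + 16 = 112.
Total exposure: 7 days.
By Gamma–Poisson conjugacy, the posterior is Gamma(α + Σx, β + Σt) = Gamma(17 + 112, 8 + 7) = Gamma(129, 15).

15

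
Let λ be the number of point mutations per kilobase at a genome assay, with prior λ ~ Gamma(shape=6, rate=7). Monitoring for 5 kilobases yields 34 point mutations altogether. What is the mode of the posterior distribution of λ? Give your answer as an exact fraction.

Total count 34 over total exposure 5 kilobases.
By Gamma–Poisson conjugacy, the posterior is Gamma(α + Σx, β + Σt) = Gamma(6 + 34, 7 + 5) = Gamma(40, 12).
Posterior mode = (α'−1)/β' = 39/12 = 13/4.

13/4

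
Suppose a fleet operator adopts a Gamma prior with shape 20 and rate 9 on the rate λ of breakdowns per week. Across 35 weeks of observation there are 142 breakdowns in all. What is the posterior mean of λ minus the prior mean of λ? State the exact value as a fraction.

289/198

Total count 142 over total exposure 35 weeks.
Conjugate update: add total count to the shape and total exposure to the rate, giving Gamma(162, 44).
Posterior mean = 162/44 = 81/22; prior mean = 20/9 = 20/9. Difference = 81/22 − 20/9 = 289/198.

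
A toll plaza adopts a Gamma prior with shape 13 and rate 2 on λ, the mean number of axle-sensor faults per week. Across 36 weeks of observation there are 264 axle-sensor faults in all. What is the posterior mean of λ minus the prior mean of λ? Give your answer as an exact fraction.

Total count 264 over total exposure 36 weeks.
Posterior: α' = 13 + 264 = 277, β' = 2 + 36 = 38.
Posterior mean = 277/38 = 277/38; prior mean = 13/2 = 13/2. Difference = 277/38 − 13/2 = 15/19.

15/19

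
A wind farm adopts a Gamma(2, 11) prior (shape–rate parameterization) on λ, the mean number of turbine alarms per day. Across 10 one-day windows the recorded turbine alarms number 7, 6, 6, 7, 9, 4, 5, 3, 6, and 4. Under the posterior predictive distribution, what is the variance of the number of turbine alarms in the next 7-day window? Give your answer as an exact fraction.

236/9

Total count: 7 + 6 + 6 + 7 + 9 + 4 + 5 + 3 + 6 + 4 = 57.
Total exposure: 10 days.
Conjugate update: add total count to the shape and total exposure to the rate, giving Gamma(59, 21).
The posterior predictive for a window of length T is Negative Binomial with variance T·α'·(β'+T)/β'² = 7·59·28/441 = 236/9.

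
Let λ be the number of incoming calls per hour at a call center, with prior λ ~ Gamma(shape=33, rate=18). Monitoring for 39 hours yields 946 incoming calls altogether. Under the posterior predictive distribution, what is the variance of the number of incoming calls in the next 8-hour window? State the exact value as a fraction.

509080/3249

Total count 946 over total exposure 39 hours.
By Gamma–Poisson conjugacy, the posterior is Gamma(α + Σx, β + Σt) = Gamma(33 + 946, 18 + 39) = Gamma(979, 57).
The posterior predictive for a window of length T is Negative Binomial with variance T·α'·(β'+T)/β'² = 8·979·65/3249 = 509080/3249.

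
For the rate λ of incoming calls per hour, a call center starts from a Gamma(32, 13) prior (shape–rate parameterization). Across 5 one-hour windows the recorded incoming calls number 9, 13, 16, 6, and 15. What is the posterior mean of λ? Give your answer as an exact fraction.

Total count: 9 + 13 + 16 + 6 + 15 = 59.
Total exposure: 5 hours.
By Gamma–Poisson conjugacy, the posterior is Gamma(α + Σx, β + Σt) = Gamma(32 + 59, 13 + 5) = Gamma(91, 18).
Posterior mean = α'/β' = 91/18.

91/18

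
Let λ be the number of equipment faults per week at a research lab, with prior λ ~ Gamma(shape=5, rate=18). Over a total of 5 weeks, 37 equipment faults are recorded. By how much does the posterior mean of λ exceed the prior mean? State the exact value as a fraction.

Total count 37 over total exposure 5 weeks.
The Gamma prior is conjugate for the Poisson rate, so λ | data ~ Gamma(5+37, 18+5) = Gamma(42, 23).
Posterior mean = 42/23 = 42/23; prior mean = 5/18 = 5/18. Difference = 42/23 − 5/18 = 641/414.

641/414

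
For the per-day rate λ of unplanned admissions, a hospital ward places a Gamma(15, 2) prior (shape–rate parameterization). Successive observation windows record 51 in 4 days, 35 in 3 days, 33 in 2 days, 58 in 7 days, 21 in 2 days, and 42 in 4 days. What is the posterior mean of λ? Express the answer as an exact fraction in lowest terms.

85/8

Total count: 51 + 35 + 33 + 58 + 21 + 42 = 240.
Total exposure: 4 + 3 + 2 + 7 + 2 + 4 = 22 days.
Conjugate update: add total count to the shape and total exposure to the rate, giving Gamma(255, 24).
Posterior mean = α'/β' = 255/24 = 85/8.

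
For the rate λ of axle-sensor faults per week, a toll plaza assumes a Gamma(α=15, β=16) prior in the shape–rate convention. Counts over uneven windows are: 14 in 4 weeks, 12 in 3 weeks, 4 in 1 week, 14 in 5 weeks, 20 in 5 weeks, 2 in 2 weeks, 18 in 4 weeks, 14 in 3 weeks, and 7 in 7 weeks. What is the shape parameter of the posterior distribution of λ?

Total count: 14 + 12 + 4 + 14 + 20 + 2 + 18 + 14 + 7 = 105.
Total exposure: 4 + 3 + 1 + 5 + 5 + 2 + 4 + 3 + 7 = 34 weeks.
Conjugate update: add total count to the shape and total exposure to the rate, giving Gamma(120, 50).

120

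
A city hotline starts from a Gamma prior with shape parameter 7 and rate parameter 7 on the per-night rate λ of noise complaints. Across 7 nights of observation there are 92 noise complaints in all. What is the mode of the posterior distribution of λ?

Total count 92 over total exposure 7 nights.
Posterior: α' = 7 + 92 = 99, β' = 7 + 7 = 14.
Posterior mode = (α'−1)/β' = 98/14 = 7.

7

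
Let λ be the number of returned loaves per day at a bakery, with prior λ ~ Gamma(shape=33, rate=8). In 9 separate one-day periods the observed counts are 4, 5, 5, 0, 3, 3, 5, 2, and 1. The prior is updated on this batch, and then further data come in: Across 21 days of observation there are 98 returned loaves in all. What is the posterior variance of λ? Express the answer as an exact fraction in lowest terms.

Total count: 4 + 5 + 5 + 0 + 3 + 3 + 5 + 2 + 1 = 28.
Total exposure: 9 days.
After the first batch: Gamma(33 + 28, 8 + 9) = Gamma(61, 17).
Total count 98 over total exposure 21 days.
After the second batch: Gamma(61 + 98, 17 + 21) = Gamma(159, 38).
Posterior variance = α'/β'² = 159/1444.

159/1444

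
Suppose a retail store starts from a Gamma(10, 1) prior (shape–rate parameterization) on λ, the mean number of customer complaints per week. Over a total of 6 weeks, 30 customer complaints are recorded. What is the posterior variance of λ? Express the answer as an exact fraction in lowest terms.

40/49

Total count 30 over total exposure 6 weeks.
Gamma(α, β) with Poisson data over total exposure Σt gives posterior Gamma(α+Σx, β+Σt) = Gamma(40, 7).
Posterior variance = α'/β'² = 40/49.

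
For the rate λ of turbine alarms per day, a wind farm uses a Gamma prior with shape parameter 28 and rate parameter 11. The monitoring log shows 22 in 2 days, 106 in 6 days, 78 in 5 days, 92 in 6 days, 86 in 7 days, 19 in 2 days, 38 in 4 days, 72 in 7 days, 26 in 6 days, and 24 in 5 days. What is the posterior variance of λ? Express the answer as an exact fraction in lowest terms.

Total count: 22 + 106 + 78 + 92 + 86 + 19 + 38 + 72 + 26 + 24 = 563.
Total exposure: 2 + 6 + 5 + 6 + 7 + 2 + 4 + 7 + 6 + 5 = 50 days.
By Gamma–Poisson conjugacy, the posterior is Gamma(α + Σx, β + Σt) = Gamma(28 + 563, 11 + 50) = Gamma(591, 61).
Posterior variance = α'/β'² = 591/3721.

591/3721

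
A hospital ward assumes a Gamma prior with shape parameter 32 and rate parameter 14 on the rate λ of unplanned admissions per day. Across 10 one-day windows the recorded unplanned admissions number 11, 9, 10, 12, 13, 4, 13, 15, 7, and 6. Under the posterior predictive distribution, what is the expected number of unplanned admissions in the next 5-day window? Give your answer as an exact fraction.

Total count: 11 + 9 + 10 + 12 + 13 + 4 + 13 + 15 + 7 + 6 = 100.
Total exposure: 10 days.
Conjugate update: add total count to the shape and total exposure to the rate, giving Gamma(132, 24).
Predictive mean over a 5-day window = T·E[λ|data] = 5·132/24 = 55/2.

55/2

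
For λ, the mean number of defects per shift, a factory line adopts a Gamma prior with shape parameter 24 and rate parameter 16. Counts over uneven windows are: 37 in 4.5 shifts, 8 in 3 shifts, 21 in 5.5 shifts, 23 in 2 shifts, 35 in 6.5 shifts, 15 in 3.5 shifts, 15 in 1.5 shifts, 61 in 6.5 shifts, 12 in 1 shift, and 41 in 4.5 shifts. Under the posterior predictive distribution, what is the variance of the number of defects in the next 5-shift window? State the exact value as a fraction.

347480/11881

Total count: 37 + 8 + 21 + 23 + 35 + 15 + 15 + 61 + 12 + 41 = 268.
Total exposure: 4.5 + 3 + 5.5 + 2 + 6.5 + 3.5 + 1.5 + 6.5 + 1 + 4.5 = 38.5 shifts.
By Gamma–Poisson conjugacy, the posterior is Gamma(α + Σx, β + Σt) = Gamma(24 + 268, 16 + 38.5) = Gamma(292, 109/2).
The posterior predictive for a window of length T is Negative Binomial with variance T·α'·(β'+T)/β'² = 5·292·(119/2)/(11881/4) = 347480/11881.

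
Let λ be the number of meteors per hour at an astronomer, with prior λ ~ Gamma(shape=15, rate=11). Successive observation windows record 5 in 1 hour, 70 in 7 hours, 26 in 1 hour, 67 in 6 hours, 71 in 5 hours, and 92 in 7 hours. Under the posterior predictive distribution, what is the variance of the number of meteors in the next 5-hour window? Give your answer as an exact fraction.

37195/722

Total count: 5 + 70 + 26 + 67 + 71 + 92 = 331.
Total exposure: 1 + 7 + 1 + 6 + 5 + 7 = 27 hours.
Gamma(α, β) with Poisson data over total exposure Σt gives posterior Gamma(α+Σx, β+Σt) = Gamma(346, 38).
The posterior predictive for a window of length T is Negative Binomial with variance T·α'·(β'+T)/β'² = 5·346·43/1444 = 37195/722.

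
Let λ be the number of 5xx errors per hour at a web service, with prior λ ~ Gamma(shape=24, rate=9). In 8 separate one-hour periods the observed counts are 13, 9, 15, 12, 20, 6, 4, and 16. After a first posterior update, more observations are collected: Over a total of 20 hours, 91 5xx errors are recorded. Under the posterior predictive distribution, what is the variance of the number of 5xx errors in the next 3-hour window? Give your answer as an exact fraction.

Total count: 13 + 9 + 15 + 12 + 20 + 6 + 4 + 16 = 95.
Total exposure: 8 hours.
After the first batch: Gamma(24 + 95, 9 + 8) = Gamma(119, 17).
Total count 91 over total exposure 20 hours.
After the second batch: Gamma(119 + 91, 17 + 20) = Gamma(210, 37).
The posterior predictive for a window of length T is Negative Binomial with variance T·α'·(β'+T)/β'² = 3·210·40/1369 = 25200/1369.

25200/1369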